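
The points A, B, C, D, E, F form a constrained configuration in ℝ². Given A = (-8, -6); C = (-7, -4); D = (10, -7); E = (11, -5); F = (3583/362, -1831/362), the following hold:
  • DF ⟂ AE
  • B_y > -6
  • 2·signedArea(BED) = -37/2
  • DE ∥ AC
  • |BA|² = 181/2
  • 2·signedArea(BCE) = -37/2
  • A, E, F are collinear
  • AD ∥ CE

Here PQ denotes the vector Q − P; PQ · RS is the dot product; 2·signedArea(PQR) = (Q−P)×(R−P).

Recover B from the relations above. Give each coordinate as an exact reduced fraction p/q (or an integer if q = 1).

1. B_x = 3/2  [2·signedArea(BCE) = -37/2 ∩ 2·signedArea(BED) = -37/2]
2. B_y = -11/2  [2·signedArea(BCE) = -37/2 ∩ 2·signedArea(BED) = -37/2]
   → B = (3/2, -11/2)

B = (3/2, -11/2)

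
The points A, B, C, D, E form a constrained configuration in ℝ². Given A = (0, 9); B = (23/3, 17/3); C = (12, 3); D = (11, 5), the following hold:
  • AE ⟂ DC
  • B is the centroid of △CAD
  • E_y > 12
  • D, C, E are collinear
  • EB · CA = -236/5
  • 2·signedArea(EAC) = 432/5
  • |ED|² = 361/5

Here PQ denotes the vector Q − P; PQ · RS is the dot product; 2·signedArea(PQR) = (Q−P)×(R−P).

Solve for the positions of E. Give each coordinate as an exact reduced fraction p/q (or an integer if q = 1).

1. E_x = 36/5  [D, C, E are collinear ∩ AE ⟂ DC]
2. E_y = 63/5  [D, C, E are collinear ∩ AE ⟂ DC]
   → E = (36/5, 63/5)

E = (36/5, 63/5)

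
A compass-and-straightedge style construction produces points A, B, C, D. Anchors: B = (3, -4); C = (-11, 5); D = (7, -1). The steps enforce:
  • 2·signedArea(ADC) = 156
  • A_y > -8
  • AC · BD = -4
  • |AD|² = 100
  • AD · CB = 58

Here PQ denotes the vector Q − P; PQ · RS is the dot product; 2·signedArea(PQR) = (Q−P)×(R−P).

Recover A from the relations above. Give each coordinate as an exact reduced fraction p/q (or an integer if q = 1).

A = (-1, -7)

1. A_x = -1  [AC · BD = -4 ∩ AD · CB = 58]
2. A_y = -7  [AC · BD = -4 ∩ AD · CB = 58]
   → A = (-1, -7)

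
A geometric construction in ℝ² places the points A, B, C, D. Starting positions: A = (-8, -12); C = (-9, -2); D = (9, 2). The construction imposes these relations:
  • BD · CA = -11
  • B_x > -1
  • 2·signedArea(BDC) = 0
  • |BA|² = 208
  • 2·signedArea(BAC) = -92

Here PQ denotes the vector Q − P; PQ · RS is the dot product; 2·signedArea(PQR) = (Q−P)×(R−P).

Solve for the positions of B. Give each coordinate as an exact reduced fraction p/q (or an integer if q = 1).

B = (0, 0)

1. B_x = 0  [2·signedArea(BDC) = 0 ∩ 2·signedArea(BAC) = -92]
2. B_y = 0  [2·signedArea(BDC) = 0 ∩ 2·signedArea(BAC) = -92]
   → B = (0, 0)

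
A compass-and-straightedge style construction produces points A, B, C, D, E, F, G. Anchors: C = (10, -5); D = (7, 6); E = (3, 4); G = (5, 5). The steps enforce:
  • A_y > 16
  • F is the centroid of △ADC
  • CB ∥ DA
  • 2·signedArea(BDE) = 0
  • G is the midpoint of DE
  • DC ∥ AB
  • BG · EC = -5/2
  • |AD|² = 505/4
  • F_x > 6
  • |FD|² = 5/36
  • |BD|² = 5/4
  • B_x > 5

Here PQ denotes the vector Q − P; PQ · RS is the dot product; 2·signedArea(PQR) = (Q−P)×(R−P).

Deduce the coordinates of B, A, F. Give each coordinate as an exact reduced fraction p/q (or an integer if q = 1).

1. B_x = 6  [2·signedArea(BDE) = 0 ∩ BG · EC = -5/2]
2. B_y = 11/2  [2·signedArea(BDE) = 0 ∩ BG · EC = -5/2]
   → B = (6, 11/2)
3. A_x = 3  [DC ∥ AB ∩ CB ∥ DA]
4. A_y = 33/2  [DC ∥ AB ∩ CB ∥ DA]
   → A = (3, 33/2)
5. F_x = 20/3  [F is the centroid of △ADC]
6. F_y = 35/6  [F is the centroid of △ADC]
   → F = (20/3, 35/6)

A = (3, 33/2)
B = (6, 11/2)
F = (20/3, 35/6)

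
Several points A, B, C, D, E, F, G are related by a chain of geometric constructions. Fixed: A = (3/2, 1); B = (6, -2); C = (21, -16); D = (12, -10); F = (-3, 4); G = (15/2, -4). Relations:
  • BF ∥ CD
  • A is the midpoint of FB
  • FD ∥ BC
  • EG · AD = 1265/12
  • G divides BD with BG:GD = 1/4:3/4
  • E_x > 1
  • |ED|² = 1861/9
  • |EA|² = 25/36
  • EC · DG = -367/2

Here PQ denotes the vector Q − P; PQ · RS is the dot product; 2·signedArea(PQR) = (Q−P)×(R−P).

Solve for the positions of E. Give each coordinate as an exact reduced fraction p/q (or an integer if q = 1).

E = (2, 1/3)

1. E_x = 2  [EC · DG = -367/2 ∩ EG · AD = 1265/12]
2. E_y = 1/3  [EC · DG = -367/2 ∩ EG · AD = 1265/12]
   → E = (2, 1/3)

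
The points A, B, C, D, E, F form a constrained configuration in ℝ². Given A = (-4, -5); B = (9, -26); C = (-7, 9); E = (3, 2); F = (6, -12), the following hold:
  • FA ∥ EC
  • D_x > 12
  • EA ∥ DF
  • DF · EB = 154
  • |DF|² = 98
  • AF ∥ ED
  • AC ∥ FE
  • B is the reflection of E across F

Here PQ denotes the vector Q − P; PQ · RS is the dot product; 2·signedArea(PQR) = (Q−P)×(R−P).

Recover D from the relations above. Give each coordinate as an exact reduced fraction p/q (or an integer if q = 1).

D = (13, -5)

1. D_x = 13  [EA ∥ DF ∩ AF ∥ ED]
2. D_y = -5  [EA ∥ DF ∩ AF ∥ ED]
   → D = (13, -5)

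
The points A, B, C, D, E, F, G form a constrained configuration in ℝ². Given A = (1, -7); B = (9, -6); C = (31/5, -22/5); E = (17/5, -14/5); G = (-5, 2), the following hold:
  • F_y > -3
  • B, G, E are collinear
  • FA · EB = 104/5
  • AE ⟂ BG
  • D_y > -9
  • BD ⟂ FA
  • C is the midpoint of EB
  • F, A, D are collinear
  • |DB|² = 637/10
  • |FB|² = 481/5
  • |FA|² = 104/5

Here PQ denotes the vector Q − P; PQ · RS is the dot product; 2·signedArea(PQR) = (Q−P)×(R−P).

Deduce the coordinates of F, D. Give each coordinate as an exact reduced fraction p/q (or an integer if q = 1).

D = (13/10, -81/10)
F = (-1/5, -13/5)

1. F_x = -1/5  [line -28/5·x + 16/5·y + 36/5 = 0 ∩ |FA|² = 104/5]
2. F_y = -13/5  [line -28/5·x + 16/5·y + 36/5 = 0 ∩ |FA|² = 104/5]
   → F = (-1/5, -13/5)
3. D_x = 13/10  [F, A, D are collinear ∩ BD ⟂ FA]
4. D_y = -81/10  [F, A, D are collinear ∩ BD ⟂ FA]
   → D = (13/10, -81/10)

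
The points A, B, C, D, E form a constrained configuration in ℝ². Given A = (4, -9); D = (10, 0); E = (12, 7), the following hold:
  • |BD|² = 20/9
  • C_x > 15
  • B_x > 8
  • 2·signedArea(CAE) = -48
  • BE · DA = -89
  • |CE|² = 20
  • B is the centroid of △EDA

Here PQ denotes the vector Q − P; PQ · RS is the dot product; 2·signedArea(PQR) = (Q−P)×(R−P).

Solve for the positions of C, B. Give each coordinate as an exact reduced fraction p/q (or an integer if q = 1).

B = (26/3, -2/3)
C = (16, 9)

1. C_x = 16  [line -16·x + 8·y + 184 = 0 ∩ |CE|² = 20]
2. C_y = 9  [line -16·x + 8·y + 184 = 0 ∩ |CE|² = 20]
   → C = (16, 9)
3. B_x = 26/3  [B is the centroid of △EDA]
4. B_y = -2/3  [B is the centroid of △EDA]
   → B = (26/3, -2/3)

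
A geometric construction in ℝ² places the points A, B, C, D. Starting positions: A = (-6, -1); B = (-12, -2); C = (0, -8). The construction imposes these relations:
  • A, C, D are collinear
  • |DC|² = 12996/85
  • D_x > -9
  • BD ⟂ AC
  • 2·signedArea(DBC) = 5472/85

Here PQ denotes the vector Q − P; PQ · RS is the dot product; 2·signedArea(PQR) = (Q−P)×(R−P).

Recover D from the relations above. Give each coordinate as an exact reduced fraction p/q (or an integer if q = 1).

D = (-684/85, 118/85)

1. D_x = -684/85  [A, C, D are collinear ∩ BD ⟂ AC]
2. D_y = 118/85  [A, C, D are collinear ∩ BD ⟂ AC]
   → D = (-684/85, 118/85)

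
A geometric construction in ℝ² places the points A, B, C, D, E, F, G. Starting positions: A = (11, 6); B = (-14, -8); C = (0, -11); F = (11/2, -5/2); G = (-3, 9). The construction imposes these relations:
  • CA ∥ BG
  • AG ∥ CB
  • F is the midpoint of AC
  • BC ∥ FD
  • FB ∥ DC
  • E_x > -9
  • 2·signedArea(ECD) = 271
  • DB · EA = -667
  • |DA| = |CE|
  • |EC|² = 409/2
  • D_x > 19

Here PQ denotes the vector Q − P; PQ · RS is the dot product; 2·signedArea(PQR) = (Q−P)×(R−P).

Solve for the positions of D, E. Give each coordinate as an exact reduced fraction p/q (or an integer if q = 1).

1. D_x = 39/2  [FB ∥ DC ∩ BC ∥ FD]
2. D_y = -11/2  [FB ∥ DC ∩ BC ∥ FD]
   → D = (39/2, -11/2)
3. E_x = -17/2  [2·signedArea(ECD) = 271 ∩ DB · EA = -667]
4. E_y = 1/2  [2·signedArea(ECD) = 271 ∩ DB · EA = -667]
   → E = (-17/2, 1/2)

D = (39/2, -11/2)
E = (-17/2, 1/2)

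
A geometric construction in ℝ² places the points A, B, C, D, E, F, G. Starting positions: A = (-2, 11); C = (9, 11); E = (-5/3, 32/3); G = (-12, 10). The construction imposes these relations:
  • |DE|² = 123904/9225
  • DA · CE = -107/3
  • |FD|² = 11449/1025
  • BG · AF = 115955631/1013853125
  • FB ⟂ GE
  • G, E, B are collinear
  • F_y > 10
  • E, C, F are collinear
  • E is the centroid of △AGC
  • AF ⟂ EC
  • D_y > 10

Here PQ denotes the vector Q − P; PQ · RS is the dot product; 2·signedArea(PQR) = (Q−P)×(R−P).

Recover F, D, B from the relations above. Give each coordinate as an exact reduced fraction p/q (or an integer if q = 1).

B = (-1966953/989125, 10530124/989125)
D = (-5463/1025, 10816/1025)
F = (-2039/1025, 10923/1025)

1. F_x = -2039/1025  [E, C, F are collinear ∩ AF ⟂ EC]
2. F_y = 10923/1025  [E, C, F are collinear ∩ AF ⟂ EC]
   → F = (-2039/1025, 10923/1025)
3. D_x = -5463/1025  [line 32/3·x + 1/3·y + 160/3 = 0 ∩ |DE|² = 123904/9225]
4. D_y = 10816/1025  [line 32/3·x + 1/3·y + 160/3 = 0 ∩ |DE|² = 123904/9225]
   → D = (-5463/1025, 10816/1025)
5. B_x = -1966953/989125  [G, E, B are collinear ∩ FB ⟂ GE]
6. B_y = 10530124/989125  [G, E, B are collinear ∩ FB ⟂ GE]
   → B = (-1966953/989125, 10530124/989125)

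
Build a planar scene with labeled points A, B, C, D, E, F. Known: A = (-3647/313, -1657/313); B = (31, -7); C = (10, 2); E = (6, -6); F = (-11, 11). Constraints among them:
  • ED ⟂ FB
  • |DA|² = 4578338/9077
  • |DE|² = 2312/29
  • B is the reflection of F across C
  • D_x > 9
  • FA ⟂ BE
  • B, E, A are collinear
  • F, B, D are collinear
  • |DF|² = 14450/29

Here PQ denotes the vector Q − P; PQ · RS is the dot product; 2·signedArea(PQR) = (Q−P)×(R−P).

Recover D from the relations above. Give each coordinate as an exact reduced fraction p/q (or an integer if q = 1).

1. D_x = 276/29  [F, B, D are collinear ∩ ED ⟂ FB]
2. D_y = 64/29  [F, B, D are collinear ∩ ED ⟂ FB]
   → D = (276/29, 64/29)

D = (276/29, 64/29)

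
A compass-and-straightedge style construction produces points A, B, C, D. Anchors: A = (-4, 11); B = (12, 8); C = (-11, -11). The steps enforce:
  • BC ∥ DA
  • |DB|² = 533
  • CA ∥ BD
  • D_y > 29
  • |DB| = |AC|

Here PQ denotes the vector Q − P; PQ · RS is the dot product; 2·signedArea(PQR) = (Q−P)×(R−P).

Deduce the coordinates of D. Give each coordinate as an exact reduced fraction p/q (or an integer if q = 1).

D = (19, 30)

1. D_x = 19  [BC ∥ DA ∩ CA ∥ BD]
2. D_y = 30  [BC ∥ DA ∩ CA ∥ BD]
   → D = (19, 30)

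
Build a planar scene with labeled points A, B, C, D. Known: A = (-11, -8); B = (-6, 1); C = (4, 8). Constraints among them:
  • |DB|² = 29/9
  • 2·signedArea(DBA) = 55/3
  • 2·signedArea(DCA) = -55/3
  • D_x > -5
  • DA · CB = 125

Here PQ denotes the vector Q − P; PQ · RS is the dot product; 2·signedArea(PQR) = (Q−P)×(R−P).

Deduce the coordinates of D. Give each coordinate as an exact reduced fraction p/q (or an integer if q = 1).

D = (-13/3, 1/3)

1. D_x = -13/3  [2·signedArea(DCA) = -55/3 ∩ DA · CB = 125]
2. D_y = 1/3  [2·signedArea(DCA) = -55/3 ∩ DA · CB = 125]
   → D = (-13/3, 1/3)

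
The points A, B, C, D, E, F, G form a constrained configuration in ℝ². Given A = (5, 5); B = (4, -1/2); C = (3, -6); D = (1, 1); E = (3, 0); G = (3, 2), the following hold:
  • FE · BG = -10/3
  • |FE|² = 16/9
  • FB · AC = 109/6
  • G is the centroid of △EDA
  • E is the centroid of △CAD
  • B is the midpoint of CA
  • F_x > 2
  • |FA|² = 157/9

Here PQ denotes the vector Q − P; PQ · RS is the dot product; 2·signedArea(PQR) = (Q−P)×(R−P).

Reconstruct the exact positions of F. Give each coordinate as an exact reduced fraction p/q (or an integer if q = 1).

1. F_x = 3  [FE · BG = -10/3 ∩ FB · AC = 109/6]
2. F_y = 4/3  [FE · BG = -10/3 ∩ FB · AC = 109/6]
   → F = (3, 4/3)

F = (3, 4/3)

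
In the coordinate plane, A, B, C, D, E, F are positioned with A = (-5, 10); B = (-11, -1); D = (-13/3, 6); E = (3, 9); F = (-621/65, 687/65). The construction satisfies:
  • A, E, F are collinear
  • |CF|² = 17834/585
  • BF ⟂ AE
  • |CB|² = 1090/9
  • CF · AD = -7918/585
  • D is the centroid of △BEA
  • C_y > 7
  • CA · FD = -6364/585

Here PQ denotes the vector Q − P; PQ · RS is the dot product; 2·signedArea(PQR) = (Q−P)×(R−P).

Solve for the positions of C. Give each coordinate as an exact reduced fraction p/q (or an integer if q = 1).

1. C_x = -14/3  [CF · AD = -7918/585 ∩ CA · FD = -6364/585]
2. C_y = 8  [CF · AD = -7918/585 ∩ CA · FD = -6364/585]
   → C = (-14/3, 8)

C = (-14/3, 8)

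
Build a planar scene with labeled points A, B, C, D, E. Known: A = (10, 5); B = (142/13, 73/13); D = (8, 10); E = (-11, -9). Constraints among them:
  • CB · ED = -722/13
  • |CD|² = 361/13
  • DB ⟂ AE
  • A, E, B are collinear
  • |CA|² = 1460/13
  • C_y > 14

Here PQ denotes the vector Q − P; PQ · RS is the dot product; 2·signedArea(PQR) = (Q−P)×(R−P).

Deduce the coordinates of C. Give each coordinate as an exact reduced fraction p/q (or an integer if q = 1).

1. C_x = 66/13  [line -19·x + -19·y + 4807/13 = 0 ∩ |CD|² = 361/13]
2. C_y = 187/13  [line -19·x + -19·y + 4807/13 = 0 ∩ |CD|² = 361/13]
   → C = (66/13, 187/13)

C = (66/13, 187/13)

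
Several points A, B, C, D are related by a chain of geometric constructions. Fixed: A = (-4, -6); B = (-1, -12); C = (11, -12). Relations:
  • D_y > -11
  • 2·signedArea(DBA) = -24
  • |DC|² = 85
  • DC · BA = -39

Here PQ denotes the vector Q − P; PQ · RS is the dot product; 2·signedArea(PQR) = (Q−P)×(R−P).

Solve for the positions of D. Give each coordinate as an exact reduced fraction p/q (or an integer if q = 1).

1. D_x = 2  [2·signedArea(DBA) = -24 ∩ DC · BA = -39]
2. D_y = -10  [2·signedArea(DBA) = -24 ∩ DC · BA = -39]
   → D = (2, -10)

D = (2, -10)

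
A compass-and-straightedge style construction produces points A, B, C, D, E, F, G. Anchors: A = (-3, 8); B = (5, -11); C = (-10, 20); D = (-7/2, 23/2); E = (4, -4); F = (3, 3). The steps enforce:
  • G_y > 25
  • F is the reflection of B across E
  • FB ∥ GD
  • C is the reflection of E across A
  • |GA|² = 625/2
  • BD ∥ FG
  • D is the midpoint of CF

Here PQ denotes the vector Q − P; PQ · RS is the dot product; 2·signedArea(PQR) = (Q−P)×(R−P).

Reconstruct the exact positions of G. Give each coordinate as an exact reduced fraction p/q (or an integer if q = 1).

G = (-11/2, 51/2)

1. G_x = -11/2  [FB ∥ GD ∩ BD ∥ FG]
2. G_y = 51/2  [FB ∥ GD ∩ BD ∥ FG]
   → G = (-11/2, 51/2)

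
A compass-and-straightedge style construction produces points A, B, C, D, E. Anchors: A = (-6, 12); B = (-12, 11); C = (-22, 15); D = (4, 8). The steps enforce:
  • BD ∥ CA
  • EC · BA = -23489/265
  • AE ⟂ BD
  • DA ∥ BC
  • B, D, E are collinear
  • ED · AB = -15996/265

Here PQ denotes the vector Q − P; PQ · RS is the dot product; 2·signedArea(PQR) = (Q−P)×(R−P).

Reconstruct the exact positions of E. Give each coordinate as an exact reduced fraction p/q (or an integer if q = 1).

E = (-1692/265, 2636/265)

1. E_x = -1692/265  [B, D, E are collinear ∩ AE ⟂ BD]
2. E_y = 2636/265  [B, D, E are collinear ∩ AE ⟂ BD]
   → E = (-1692/265, 2636/265)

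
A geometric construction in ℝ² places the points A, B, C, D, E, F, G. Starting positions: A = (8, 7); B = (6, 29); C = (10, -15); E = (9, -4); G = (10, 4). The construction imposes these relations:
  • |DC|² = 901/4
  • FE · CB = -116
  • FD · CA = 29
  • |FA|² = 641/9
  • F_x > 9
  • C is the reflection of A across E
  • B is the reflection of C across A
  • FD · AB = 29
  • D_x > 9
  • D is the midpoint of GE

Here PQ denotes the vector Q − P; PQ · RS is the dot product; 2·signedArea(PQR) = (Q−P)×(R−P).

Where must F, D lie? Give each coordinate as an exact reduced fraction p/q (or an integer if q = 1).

D = (19/2, 0)
F = (28/3, -4/3)

1. F_x = 28/3  [line 4·x + -44·y + -96 = 0 ∩ |FA|² = 641/9]
2. F_y = -4/3  [line 4·x + -44·y + -96 = 0 ∩ |FA|² = 641/9]
   → F = (28/3, -4/3)
3. D_x = 19/2  [FD · CA = 29 ∩ D is the midpoint of GE]
4. D_y = 0  [FD · CA = 29 ∩ D is the midpoint of GE]
   → D = (19/2, 0)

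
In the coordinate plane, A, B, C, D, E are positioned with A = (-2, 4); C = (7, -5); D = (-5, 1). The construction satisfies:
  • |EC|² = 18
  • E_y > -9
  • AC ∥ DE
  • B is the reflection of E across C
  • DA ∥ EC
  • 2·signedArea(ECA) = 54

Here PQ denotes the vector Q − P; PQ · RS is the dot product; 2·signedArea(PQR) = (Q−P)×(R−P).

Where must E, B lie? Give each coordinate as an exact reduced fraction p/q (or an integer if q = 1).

1. E_x = 4  [DA ∥ EC ∩ AC ∥ DE]
2. E_y = -8  [DA ∥ EC ∩ AC ∥ DE]
   → E = (4, -8)
3. B_x = 10  [B is the reflection of E across C]
4. B_y = -2  [B is the reflection of E across C]
   → B = (10, -2)

B = (10, -2)
E = (4, -8)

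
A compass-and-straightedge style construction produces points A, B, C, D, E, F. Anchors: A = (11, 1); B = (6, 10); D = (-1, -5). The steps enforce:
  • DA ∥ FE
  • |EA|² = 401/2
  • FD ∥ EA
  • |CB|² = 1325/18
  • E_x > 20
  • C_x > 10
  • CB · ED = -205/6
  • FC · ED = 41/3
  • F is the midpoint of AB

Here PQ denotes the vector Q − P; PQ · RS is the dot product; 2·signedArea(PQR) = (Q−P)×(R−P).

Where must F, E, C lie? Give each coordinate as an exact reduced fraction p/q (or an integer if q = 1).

1. F_x = 17/2  [F is the midpoint of AB]
2. F_y = 11/2  [F is the midpoint of AB]
   → F = (17/2, 11/2)
3. E_x = 41/2  [FD ∥ EA ∩ DA ∥ FE]
4. E_y = 23/2  [FD ∥ EA ∩ DA ∥ FE]
   → E = (41/2, 23/2)
5. C_x = 61/6  [line 43/2·x + 33/2·y + -1559/6 = 0 ∩ |CB|² = 1325/18]
6. C_y = 5/2  [line 43/2·x + 33/2·y + -1559/6 = 0 ∩ |CB|² = 1325/18]
   → C = (61/6, 5/2)

C = (61/6, 5/2)
E = (41/2, 23/2)
F = (17/2, 11/2)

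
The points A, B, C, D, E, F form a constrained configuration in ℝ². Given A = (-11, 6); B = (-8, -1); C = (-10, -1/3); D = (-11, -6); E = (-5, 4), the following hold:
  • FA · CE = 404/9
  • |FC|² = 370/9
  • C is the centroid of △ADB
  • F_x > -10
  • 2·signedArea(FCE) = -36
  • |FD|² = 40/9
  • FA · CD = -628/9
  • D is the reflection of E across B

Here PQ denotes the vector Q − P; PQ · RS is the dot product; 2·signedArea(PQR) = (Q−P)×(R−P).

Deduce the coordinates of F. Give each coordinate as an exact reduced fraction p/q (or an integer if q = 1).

1. F_x = -9  [FA · CE = 404/9 ∩ FA · CD = -628/9]
2. F_y = -20/3  [FA · CE = 404/9 ∩ FA · CD = -628/9]
   → F = (-9, -20/3)

F = (-9, -20/3)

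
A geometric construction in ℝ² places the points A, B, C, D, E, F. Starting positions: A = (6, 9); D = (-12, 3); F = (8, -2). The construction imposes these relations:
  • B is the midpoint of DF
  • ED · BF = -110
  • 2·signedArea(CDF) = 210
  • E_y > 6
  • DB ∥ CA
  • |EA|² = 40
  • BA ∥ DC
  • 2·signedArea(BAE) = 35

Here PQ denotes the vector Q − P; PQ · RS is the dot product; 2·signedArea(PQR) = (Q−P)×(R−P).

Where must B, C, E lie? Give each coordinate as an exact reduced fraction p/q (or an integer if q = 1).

B = (-2, 1/2)
C = (-4, 23/2)
E = (0, 7)

1. B_x = -2  [B is the midpoint of DF]
2. B_y = 1/2  [B is the midpoint of DF]
   → B = (-2, 1/2)
3. C_x = -4  [DB ∥ CA ∩ BA ∥ DC]
4. C_y = 23/2  [DB ∥ CA ∩ BA ∥ DC]
   → C = (-4, 23/2)
5. E_x = 0  [ED · BF = -110 ∩ 2·signedArea(BAE) = 35]
6. E_y = 7  [ED · BF = -110 ∩ 2·signedArea(BAE) = 35]
   → E = (0, 7)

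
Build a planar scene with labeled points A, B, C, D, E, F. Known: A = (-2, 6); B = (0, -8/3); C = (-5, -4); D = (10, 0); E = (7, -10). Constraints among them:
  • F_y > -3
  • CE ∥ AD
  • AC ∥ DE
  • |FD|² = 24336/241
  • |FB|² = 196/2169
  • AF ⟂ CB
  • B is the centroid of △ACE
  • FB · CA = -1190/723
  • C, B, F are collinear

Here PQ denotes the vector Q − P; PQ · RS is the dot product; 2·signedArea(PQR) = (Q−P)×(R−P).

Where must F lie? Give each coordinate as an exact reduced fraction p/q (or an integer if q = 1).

F = (70/241, -624/241)

1. F_x = 70/241  [C, B, F are collinear ∩ AF ⟂ CB]
2. F_y = -624/241  [C, B, F are collinear ∩ AF ⟂ CB]
   → F = (70/241, -624/241)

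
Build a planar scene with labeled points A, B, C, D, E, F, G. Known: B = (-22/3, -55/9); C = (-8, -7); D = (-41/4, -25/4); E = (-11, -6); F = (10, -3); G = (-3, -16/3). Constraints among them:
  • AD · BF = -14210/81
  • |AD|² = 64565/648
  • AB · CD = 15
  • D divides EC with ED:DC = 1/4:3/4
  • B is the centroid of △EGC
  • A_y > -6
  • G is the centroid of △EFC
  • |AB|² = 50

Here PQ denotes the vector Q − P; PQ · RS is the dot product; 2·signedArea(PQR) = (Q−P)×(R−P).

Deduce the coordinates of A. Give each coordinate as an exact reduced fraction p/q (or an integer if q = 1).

1. A_x = -1/3  [AB · CD = 15 ∩ AD · BF = -14210/81]
2. A_y = -46/9  [AB · CD = 15 ∩ AD · BF = -14210/81]
   → A = (-1/3, -46/9)

A = (-1/3, -46/9)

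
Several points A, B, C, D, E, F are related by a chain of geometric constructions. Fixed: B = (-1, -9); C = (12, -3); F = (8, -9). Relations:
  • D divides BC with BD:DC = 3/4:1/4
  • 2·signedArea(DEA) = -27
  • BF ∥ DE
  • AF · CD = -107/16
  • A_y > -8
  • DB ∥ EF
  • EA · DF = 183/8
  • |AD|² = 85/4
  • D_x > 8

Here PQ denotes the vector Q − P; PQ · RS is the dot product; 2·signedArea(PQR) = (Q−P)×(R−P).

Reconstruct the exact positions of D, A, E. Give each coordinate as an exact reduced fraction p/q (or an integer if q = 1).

A = (21/4, -15/2)
D = (35/4, -9/2)
E = (71/4, -9/2)

1. D_x = 35/4  [D divides BC with BD:DC = 3/4:1/4]
2. D_y = -9/2  [D divides BC with BD:DC = 3/4:1/4]
   → D = (35/4, -9/2)
3. E_x = 71/4  [DB ∥ EF ∩ BF ∥ DE]
4. E_y = -9/2  [DB ∥ EF ∩ BF ∥ DE]
   → E = (71/4, -9/2)
5. A_x = 21/4  [AF · CD = -107/16 ∩ 2·signedArea(DEA) = -27]
6. A_y = -15/2  [AF · CD = -107/16 ∩ 2·signedArea(DEA) = -27]
   → A = (21/4, -15/2)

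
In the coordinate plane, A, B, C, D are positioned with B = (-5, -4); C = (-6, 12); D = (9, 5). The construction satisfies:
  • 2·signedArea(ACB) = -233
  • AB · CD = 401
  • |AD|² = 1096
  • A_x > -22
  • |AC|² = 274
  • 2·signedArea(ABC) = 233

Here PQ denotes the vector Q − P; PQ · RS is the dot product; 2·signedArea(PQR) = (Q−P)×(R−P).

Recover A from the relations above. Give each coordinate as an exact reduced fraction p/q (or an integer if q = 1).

1. A_x = -21  [AB · CD = 401 ∩ 2·signedArea(ACB) = -233]
2. A_y = 19  [AB · CD = 401 ∩ 2·signedArea(ACB) = -233]
   → A = (-21, 19)

A = (-21, 19)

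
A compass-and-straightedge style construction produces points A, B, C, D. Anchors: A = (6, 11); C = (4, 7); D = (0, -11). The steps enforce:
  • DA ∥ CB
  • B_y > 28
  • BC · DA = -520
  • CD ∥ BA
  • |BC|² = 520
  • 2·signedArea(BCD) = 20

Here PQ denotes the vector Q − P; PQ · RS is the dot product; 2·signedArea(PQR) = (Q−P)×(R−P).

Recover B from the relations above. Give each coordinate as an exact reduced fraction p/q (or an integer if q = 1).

1. B_x = 10  [CD ∥ BA ∩ DA ∥ CB]
2. B_y = 29  [CD ∥ BA ∩ DA ∥ CB]
   → B = (10, 29)

B = (10, 29)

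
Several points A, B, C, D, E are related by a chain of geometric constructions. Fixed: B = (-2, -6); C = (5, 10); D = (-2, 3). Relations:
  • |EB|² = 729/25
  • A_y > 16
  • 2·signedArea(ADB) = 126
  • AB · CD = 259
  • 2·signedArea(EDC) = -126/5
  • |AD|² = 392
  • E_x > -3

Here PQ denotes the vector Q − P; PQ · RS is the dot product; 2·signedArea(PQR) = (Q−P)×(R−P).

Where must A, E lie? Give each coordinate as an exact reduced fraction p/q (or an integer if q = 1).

1. A_x = 12  [2·signedArea(ADB) = 126 ∩ AB · CD = 259]
2. A_y = 17  [2·signedArea(ADB) = 126 ∩ AB · CD = 259]
   → A = (12, 17)
3. E_x = -2  [line -7·x + 7·y + -49/5 = 0 ∩ |EB|² = 729/25]
4. E_y = -3/5  [line -7·x + 7·y + -49/5 = 0 ∩ |EB|² = 729/25]
   → E = (-2, -3/5)

A = (12, 17)
E = (-2, -3/5)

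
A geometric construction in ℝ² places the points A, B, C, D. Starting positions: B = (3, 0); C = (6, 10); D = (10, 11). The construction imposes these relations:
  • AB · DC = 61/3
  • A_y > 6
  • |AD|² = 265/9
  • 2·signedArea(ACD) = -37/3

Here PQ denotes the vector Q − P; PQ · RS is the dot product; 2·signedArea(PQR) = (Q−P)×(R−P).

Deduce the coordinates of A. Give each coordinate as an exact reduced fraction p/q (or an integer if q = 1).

1. A_x = 19/3  [2·signedArea(ACD) = -37/3 ∩ AB · DC = 61/3]
2. A_y = 7  [2·signedArea(ACD) = -37/3 ∩ AB · DC = 61/3]
   → A = (19/3, 7)

A = (19/3, 7)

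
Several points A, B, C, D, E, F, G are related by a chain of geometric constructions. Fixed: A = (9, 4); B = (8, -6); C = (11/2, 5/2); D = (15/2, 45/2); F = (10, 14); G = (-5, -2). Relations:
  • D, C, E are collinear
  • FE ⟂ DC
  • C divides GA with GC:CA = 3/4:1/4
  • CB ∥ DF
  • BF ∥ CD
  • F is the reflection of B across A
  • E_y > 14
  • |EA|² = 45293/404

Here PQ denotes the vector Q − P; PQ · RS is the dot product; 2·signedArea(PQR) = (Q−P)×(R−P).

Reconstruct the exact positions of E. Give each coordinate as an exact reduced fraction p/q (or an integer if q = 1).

1. E_x = 675/101  [D, C, E are collinear ∩ FE ⟂ DC]
2. E_y = 2895/202  [D, C, E are collinear ∩ FE ⟂ DC]
   → E = (675/101, 2895/202)

E = (675/101, 2895/202)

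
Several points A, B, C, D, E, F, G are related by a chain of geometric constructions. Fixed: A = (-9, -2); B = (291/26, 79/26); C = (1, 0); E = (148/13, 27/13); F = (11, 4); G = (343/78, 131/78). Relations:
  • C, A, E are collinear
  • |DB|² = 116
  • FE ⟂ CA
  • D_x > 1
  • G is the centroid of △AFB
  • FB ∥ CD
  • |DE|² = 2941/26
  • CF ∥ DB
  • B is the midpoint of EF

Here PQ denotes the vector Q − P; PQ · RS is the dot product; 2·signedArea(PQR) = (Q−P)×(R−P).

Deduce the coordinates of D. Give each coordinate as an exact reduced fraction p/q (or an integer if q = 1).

D = (31/26, -25/26)

1. D_x = 31/26  [CF ∥ DB ∩ FB ∥ CD]
2. D_y = -25/26  [CF ∥ DB ∩ FB ∥ CD]
   → D = (31/26, -25/26)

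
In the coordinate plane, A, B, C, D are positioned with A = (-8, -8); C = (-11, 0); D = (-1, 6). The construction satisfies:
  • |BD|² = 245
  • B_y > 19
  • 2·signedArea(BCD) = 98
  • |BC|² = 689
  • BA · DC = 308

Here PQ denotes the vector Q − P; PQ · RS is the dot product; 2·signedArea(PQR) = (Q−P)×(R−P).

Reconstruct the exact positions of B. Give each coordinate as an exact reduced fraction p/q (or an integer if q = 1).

1. B_x = 6  [2·signedArea(BCD) = 98 ∩ BA · DC = 308]
2. B_y = 20  [2·signedArea(BCD) = 98 ∩ BA · DC = 308]
   → B = (6, 20)

B = (6, 20)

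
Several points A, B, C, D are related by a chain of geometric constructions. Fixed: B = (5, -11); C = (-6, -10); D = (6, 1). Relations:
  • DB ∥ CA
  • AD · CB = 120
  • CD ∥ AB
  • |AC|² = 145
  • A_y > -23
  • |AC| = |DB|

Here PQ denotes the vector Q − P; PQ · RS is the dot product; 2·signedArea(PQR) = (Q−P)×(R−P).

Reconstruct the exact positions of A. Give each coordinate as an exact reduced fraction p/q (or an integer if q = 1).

1. A_x = -7  [CD ∥ AB ∩ DB ∥ CA]
2. A_y = -22  [CD ∥ AB ∩ DB ∥ CA]
   → A = (-7, -22)

A = (-7, -22)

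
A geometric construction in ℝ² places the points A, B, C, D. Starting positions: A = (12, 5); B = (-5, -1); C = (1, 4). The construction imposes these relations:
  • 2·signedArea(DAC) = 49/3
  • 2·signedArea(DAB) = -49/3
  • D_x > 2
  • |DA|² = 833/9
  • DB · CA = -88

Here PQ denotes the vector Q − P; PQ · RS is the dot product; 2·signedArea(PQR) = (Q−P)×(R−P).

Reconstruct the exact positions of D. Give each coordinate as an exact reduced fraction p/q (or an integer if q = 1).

D = (8/3, 8/3)

1. D_x = 8/3  [2·signedArea(DAB) = -49/3 ∩ 2·signedArea(DAC) = 49/3]
2. D_y = 8/3  [2·signedArea(DAB) = -49/3 ∩ 2·signedArea(DAC) = 49/3]
   → D = (8/3, 8/3)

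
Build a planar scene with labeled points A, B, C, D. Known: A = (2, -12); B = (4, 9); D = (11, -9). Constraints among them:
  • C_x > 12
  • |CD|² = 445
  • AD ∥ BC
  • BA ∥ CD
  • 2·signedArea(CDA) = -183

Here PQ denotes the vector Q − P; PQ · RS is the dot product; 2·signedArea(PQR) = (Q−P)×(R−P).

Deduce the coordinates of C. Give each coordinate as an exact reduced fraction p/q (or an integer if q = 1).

1. C_x = 13  [BA ∥ CD ∩ AD ∥ BC]
2. C_y = 12  [BA ∥ CD ∩ AD ∥ BC]
   → C = (13, 12)

C = (13, 12)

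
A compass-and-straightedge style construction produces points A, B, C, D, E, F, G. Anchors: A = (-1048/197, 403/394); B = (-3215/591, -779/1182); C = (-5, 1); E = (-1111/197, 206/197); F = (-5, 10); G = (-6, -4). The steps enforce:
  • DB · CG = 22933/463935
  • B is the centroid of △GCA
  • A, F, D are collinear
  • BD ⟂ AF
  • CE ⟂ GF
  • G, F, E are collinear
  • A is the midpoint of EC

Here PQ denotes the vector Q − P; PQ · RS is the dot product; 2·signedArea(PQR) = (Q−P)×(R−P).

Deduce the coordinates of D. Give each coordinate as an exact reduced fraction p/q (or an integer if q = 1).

1. D_x = -2495872/463935  [A, F, D are collinear ∩ BD ⟂ AF]
2. D_y = -204501/309290  [A, F, D are collinear ∩ BD ⟂ AF]
   → D = (-2495872/463935, -204501/309290)

D = (-2495872/463935, -204501/309290)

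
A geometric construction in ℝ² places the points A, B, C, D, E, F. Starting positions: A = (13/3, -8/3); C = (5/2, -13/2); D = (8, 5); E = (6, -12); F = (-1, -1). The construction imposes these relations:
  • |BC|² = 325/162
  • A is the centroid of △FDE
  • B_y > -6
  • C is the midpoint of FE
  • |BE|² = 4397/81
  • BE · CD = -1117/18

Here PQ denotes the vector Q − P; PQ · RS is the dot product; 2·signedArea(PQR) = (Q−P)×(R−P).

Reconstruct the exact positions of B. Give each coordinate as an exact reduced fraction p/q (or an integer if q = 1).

1. B_x = 28/9  [line -11/2·x + -23/2·y + -773/18 = 0 ∩ |BC|² = 325/162]
2. B_y = -47/9  [line -11/2·x + -23/2·y + -773/18 = 0 ∩ |BC|² = 325/162]
   → B = (28/9, -47/9)

B = (28/9, -47/9)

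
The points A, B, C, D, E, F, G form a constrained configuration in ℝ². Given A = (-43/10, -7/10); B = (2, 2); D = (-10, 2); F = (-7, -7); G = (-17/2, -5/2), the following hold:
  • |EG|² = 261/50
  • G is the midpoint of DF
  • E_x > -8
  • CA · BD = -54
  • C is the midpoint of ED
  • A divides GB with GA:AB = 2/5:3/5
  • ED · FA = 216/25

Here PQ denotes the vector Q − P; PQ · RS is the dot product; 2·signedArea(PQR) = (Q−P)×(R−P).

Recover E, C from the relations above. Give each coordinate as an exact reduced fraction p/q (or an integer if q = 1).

1. E_x = -38/5  [line -27/10·x + -63/10·y + -576/25 = 0 ∩ |EG|² = 261/50]
2. E_y = -2/5  [line -27/10·x + -63/10·y + -576/25 = 0 ∩ |EG|² = 261/50]
   → E = (-38/5, -2/5)
3. C_x = -44/5  [C is the midpoint of ED]
4. C_y = 4/5  [C is the midpoint of ED]
   → C = (-44/5, 4/5)

C = (-44/5, 4/5)
E = (-38/5, -2/5)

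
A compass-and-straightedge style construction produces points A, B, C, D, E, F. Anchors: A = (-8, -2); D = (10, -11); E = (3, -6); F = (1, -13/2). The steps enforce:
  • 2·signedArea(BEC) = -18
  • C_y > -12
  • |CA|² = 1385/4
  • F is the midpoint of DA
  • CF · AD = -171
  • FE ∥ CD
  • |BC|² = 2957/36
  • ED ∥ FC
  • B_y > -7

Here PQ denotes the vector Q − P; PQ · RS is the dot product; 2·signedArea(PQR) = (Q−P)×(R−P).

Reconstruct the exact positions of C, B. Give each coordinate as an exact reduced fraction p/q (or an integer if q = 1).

1. C_x = 8  [FE ∥ CD ∩ ED ∥ FC]
2. C_y = -23/2  [FE ∥ CD ∩ ED ∥ FC]
   → C = (8, -23/2)
3. B_x = 1/3  [line 11/2·x + 5·y + 63/2 = 0 ∩ |BC|² = 2957/36]
4. B_y = -20/3  [line 11/2·x + 5·y + 63/2 = 0 ∩ |BC|² = 2957/36]
   → B = (1/3, -20/3)

B = (1/3, -20/3)
C = (8, -23/2)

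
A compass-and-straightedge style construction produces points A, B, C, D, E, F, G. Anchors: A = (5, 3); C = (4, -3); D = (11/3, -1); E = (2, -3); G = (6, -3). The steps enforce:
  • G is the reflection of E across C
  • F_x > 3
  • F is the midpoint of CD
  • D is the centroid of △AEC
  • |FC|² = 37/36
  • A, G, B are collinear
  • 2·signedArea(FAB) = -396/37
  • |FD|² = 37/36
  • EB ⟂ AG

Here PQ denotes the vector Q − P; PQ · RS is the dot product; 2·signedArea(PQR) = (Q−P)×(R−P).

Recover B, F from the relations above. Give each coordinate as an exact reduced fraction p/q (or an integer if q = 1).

1. B_x = 218/37  [A, G, B are collinear ∩ EB ⟂ AG]
2. B_y = -87/37  [A, G, B are collinear ∩ EB ⟂ AG]
   → B = (218/37, -87/37)
3. F_x = 23/6  [F is the midpoint of CD]
4. F_y = -2  [F is the midpoint of CD]
   → F = (23/6, -2)

B = (218/37, -87/37)
F = (23/6, -2)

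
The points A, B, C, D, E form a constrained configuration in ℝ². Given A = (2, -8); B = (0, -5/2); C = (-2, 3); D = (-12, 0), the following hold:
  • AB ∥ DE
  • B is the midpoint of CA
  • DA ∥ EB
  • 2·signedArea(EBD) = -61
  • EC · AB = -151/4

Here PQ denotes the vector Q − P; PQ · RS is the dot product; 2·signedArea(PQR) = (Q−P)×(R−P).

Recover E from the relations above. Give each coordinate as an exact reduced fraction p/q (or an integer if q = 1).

E = (-14, 11/2)

1. E_x = -14  [DA ∥ EB ∩ AB ∥ DE]
2. E_y = 11/2  [DA ∥ EB ∩ AB ∥ DE]
   → E = (-14, 11/2)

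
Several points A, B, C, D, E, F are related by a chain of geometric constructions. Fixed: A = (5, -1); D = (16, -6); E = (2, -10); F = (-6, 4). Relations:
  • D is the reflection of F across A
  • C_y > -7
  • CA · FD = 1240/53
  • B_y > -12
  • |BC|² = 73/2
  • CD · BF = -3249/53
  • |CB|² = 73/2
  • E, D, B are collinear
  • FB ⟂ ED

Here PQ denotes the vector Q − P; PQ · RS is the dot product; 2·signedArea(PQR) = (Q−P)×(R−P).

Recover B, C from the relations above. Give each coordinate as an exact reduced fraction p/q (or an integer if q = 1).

B = (-90/53, -586/53)
C = (175/106, -639/106)

1. B_x = -90/53  [E, D, B are collinear ∩ FB ⟂ ED]
2. B_y = -586/53  [E, D, B are collinear ∩ FB ⟂ ED]
   → B = (-90/53, -586/53)
3. C_x = 175/106  [CA · FD = 1240/53 ∩ CD · BF = -3249/53]
4. C_y = -639/106  [CA · FD = 1240/53 ∩ CD · BF = -3249/53]
   → C = (175/106, -639/106)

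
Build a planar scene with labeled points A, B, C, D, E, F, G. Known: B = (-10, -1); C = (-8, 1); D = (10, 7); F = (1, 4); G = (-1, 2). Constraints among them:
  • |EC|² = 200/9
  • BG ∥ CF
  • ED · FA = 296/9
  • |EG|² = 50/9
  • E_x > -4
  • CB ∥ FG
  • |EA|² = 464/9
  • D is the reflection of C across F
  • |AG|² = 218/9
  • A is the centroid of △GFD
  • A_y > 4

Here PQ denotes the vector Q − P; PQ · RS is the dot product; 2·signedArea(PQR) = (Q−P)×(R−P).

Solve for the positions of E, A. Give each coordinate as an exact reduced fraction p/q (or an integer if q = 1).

A = (10/3, 13/3)
E = (-10/3, 5/3)

1. A_x = 10/3  [A is the centroid of △GFD]
2. A_y = 13/3  [A is the centroid of △GFD]
   → A = (10/3, 13/3)
3. E_x = -10/3  [line -7/3·x + -1/3·y + -65/9 = 0 ∩ |EC|² = 200/9]
4. E_y = 5/3  [line -7/3·x + -1/3·y + -65/9 = 0 ∩ |EC|² = 200/9]
   → E = (-10/3, 5/3)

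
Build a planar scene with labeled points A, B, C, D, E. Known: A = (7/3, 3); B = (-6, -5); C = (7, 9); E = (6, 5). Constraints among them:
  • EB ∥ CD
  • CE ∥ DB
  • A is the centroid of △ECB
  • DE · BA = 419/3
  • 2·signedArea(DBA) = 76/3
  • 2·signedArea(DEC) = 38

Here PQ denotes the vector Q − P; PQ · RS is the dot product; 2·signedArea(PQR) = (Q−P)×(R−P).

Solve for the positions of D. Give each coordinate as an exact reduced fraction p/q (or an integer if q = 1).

1. D_x = -5  [CE ∥ DB ∩ EB ∥ CD]
2. D_y = -1  [CE ∥ DB ∩ EB ∥ CD]
   → D = (-5, -1)

D = (-5, -1)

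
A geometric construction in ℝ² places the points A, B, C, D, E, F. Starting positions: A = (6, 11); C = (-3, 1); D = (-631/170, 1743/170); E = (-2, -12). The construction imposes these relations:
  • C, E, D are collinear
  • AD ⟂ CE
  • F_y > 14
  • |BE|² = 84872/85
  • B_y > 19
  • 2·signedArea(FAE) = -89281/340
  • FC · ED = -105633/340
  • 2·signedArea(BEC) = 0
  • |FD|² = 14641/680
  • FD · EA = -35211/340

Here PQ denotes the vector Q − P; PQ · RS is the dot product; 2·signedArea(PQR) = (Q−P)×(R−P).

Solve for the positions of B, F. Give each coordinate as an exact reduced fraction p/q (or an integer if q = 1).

B = (-376/85, 1658/85)
F = (-1383/340, 5059/340)

1. B_x = -376/85  [line -13·x + -1·y + -38 = 0 ∩ |BE|² = 84872/85]
2. B_y = 1658/85  [line -13·x + -1·y + -38 = 0 ∩ |BE|² = 84872/85]
   → B = (-376/85, 1658/85)
3. F_x = -1383/340  [FC · ED = -105633/340 ∩ FD · EA = -35211/340]
4. F_y = 5059/340  [FC · ED = -105633/340 ∩ FD · EA = -35211/340]
   → F = (-1383/340, 5059/340)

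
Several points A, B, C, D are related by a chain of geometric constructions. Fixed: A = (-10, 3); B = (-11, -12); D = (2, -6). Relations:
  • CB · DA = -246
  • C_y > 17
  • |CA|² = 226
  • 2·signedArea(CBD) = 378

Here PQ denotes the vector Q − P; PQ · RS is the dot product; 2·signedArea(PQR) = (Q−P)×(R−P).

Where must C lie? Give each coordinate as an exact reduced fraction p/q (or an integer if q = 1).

1. C_x = -9  [2·signedArea(CBD) = 378 ∩ CB · DA = -246]
2. C_y = 18  [2·signedArea(CBD) = 378 ∩ CB · DA = -246]
   → C = (-9, 18)

C = (-9, 18)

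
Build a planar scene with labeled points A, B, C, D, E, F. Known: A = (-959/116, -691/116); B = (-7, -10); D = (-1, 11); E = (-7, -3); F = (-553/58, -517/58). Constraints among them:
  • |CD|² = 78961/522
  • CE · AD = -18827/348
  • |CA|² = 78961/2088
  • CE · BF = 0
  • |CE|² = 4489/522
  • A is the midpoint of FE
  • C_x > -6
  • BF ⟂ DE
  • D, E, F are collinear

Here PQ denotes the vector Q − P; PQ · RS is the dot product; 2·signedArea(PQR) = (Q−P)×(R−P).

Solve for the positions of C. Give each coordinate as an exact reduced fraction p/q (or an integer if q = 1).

C = (-339/58, -53/174)

1. C_x = -339/58  [CE · BF = 0 ∩ CE · AD = -18827/348]
2. C_y = -53/174  [CE · BF = 0 ∩ CE · AD = -18827/348]
   → C = (-339/58, -53/174)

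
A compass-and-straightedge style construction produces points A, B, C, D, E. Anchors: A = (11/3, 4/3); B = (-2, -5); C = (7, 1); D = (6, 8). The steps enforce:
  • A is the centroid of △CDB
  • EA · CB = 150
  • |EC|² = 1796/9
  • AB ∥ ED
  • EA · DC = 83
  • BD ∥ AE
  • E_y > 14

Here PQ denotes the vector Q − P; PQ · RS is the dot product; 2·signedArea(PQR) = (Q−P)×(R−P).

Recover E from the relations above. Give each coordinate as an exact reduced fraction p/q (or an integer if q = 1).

1. E_x = 35/3  [AB ∥ ED ∩ BD ∥ AE]
2. E_y = 43/3  [AB ∥ ED ∩ BD ∥ AE]
   → E = (35/3, 43/3)

E = (35/3, 43/3)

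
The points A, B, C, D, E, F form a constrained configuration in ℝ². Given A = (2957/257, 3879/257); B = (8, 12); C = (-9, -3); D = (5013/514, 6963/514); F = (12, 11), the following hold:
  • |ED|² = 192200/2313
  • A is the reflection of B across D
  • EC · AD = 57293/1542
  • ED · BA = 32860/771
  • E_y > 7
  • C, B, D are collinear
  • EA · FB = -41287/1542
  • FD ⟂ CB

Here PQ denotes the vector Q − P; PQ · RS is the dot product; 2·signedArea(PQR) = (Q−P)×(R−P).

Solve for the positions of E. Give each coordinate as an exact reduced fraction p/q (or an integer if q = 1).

E = (4499/1542, 3863/514)

1. E_x = 4499/1542  [ED · BA = 32860/771 ∩ EA · FB = -41287/1542]
2. E_y = 3863/514  [ED · BA = 32860/771 ∩ EA · FB = -41287/1542]
   → E = (4499/1542, 3863/514)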